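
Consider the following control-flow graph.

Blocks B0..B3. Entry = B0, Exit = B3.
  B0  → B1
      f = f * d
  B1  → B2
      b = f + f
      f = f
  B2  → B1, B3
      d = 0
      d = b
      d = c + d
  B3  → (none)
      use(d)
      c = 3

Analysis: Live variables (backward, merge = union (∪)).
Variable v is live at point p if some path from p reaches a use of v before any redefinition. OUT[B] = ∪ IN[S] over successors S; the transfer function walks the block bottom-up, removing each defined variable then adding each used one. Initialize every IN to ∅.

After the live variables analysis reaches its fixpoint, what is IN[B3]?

Answer: {d}

Working:
Per-block solution:
  B0:   IN={c, d, f}   OUT={c, f}
  B1:   IN={c, f}   OUT={b, c, f}
  B2:   IN={b, c, f}   OUT={c, d, f}
  B3:   IN={d}   OUT={}

B3 is the boundary node: OUT[B3] = {}
Applying B3's transfer function to that OUT value gives IN[B3] (row B3 above).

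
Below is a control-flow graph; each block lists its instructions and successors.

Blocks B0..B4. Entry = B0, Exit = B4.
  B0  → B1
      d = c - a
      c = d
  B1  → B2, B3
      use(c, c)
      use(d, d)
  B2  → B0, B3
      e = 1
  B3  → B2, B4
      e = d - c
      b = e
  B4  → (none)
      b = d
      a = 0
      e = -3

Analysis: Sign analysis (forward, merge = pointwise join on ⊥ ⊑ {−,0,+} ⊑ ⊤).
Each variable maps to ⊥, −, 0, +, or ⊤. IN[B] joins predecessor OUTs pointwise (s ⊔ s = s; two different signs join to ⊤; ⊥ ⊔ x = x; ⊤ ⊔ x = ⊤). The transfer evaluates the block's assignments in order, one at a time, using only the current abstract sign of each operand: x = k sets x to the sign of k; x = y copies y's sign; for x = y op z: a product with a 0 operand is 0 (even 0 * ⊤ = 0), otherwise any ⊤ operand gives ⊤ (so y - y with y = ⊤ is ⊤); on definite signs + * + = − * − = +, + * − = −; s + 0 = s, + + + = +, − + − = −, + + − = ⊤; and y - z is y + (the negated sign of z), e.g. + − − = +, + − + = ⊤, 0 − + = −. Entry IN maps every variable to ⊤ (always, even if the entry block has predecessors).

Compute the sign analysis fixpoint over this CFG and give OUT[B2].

Answer: {a: ⊤, b: ⊤, c: ⊤, d: ⊤, e: +, f: ⊤}

Working:
Per-block solution:
  B0: | IN=(all ⊤) | OUT=(all ⊤)
  B1: | IN=(all ⊤) | OUT=(all ⊤)
  B2: | IN=(all ⊤) | OUT={e:+; rest ⊤}
  B3: | IN=(all ⊤) | OUT=(all ⊤)
  B4: | IN=(all ⊤) | OUT={a:0, e:-; rest ⊤}

Merge at B2: IN[B2] = OUT[B1] ⊔ OUT[B3] = {a: ⊤, b: ⊤, c: ⊤, d: ⊤, e: ⊤, f: ⊤}
Applying B2's transfer function to that IN value gives OUT[B2] (row B2 above).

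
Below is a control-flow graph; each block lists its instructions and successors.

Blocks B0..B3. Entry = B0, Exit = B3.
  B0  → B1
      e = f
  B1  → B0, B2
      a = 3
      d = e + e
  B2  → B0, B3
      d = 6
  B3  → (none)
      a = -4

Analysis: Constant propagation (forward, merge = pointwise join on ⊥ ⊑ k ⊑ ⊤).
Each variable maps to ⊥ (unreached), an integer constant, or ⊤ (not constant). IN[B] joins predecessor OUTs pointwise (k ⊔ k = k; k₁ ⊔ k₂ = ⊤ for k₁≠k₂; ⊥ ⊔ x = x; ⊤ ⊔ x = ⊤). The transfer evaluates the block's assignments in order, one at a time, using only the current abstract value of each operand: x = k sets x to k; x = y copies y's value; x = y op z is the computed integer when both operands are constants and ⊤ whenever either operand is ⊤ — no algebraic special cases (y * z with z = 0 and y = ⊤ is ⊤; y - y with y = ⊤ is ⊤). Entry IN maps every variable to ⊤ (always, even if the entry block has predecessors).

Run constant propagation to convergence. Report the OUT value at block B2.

Answer: {a: 3, b: ⊤, c: ⊤, d: 6, e: ⊤, f: ⊤}

Derivation:
Converged values:
  B0:   IN=(all ⊤)   OUT=(all ⊤)
  B1:   IN=(all ⊤)   OUT={a:3; rest ⊤}
  B2:   IN={a:3; rest ⊤}   OUT={a:3, d:6; rest ⊤}
  B3:   IN={a:3, d:6; rest ⊤}   OUT={a:-4, d:6; rest ⊤}

Merge at B2: IN[B2] = OUT[B1] = {a: 3, b: ⊤, c: ⊤, d: ⊤, e: ⊤, f: ⊤}
Applying B2's transfer function to that IN value gives OUT[B2] (row B2 above).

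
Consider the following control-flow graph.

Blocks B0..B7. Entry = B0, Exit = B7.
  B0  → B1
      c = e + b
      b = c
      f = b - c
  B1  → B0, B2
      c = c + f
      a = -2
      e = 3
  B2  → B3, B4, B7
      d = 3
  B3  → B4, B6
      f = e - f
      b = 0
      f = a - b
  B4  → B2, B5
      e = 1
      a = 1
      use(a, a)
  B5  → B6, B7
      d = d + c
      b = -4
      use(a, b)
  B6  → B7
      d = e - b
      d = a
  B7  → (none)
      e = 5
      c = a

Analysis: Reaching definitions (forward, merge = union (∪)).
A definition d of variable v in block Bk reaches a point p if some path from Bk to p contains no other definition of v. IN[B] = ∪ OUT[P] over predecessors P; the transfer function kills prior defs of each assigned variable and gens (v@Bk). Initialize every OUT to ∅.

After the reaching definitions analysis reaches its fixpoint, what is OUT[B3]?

Answer: {a@B1, a@B4, b@B3, c@B1, d@B2, e@B1, e@B4, f@B3}

Working:
Per-block solution:
  B0: | IN={a@B1, b@B0, c@B1, e@B1, f@B0} | OUT={a@B1, b@B0, c@B0, e@B1, f@B0}
  B1: | IN={a@B1, b@B0, c@B0, e@B1, f@B0} | OUT={a@B1, b@B0, c@B1, e@B1, f@B0}
  B2: | IN={a@B1, a@B4, b@B0, b@B3, c@B1, d@B2, e@B1, e@B4, f@B0, f@B3} | OUT={a@B1, a@B4, b@B0, b@B3, c@B1, d@B2, e@B1, e@B4, f@B0, f@B3}
  B3: | IN={a@B1, a@B4, b@B0, b@B3, c@B1, d@B2, e@B1, e@B4, f@B0, f@B3} | OUT={a@B1, a@B4, b@B3, c@B1, d@B2, e@B1, e@B4, f@B3}
  B4: | IN={a@B1, a@B4, b@B0, b@B3, c@B1, d@B2, e@B1, e@B4, f@B0, f@B3} | OUT={a@B4, b@B0, b@B3, c@B1, d@B2, e@B4, f@B0, f@B3}
  B5: | IN={a@B4, b@B0, b@B3, c@B1, d@B2, e@B4, f@B0, f@B3} | OUT={a@B4, b@B5, c@B1, d@B5, e@B4, f@B0, f@B3}
  B6: | IN={a@B1, a@B4, b@B3, b@B5, c@B1, d@B2, d@B5, e@B1, e@B4, f@B0, f@B3} | OUT={a@B1, a@B4, b@B3, b@B5, c@B1, d@B6, e@B1, e@B4, f@B0, f@B3}
  B7: | IN={a@B1, a@B4, b@B0, b@B3, b@B5, c@B1, d@B2, d@B5, d@B6, e@B1, e@B4, f@B0, f@B3} | OUT={a@B1, a@B4, b@B0, b@B3, b@B5, c@B7, d@B2, d@B5, d@B6, e@B7, f@B0, f@B3}

Merge at B3: IN[B3] = OUT[B2] = {a@B1, a@B4, b@B0, b@B3, c@B1, d@B2, e@B1, e@B4, f@B0, f@B3}
Applying B3's transfer function to that IN value gives OUT[B3] (row B3 above).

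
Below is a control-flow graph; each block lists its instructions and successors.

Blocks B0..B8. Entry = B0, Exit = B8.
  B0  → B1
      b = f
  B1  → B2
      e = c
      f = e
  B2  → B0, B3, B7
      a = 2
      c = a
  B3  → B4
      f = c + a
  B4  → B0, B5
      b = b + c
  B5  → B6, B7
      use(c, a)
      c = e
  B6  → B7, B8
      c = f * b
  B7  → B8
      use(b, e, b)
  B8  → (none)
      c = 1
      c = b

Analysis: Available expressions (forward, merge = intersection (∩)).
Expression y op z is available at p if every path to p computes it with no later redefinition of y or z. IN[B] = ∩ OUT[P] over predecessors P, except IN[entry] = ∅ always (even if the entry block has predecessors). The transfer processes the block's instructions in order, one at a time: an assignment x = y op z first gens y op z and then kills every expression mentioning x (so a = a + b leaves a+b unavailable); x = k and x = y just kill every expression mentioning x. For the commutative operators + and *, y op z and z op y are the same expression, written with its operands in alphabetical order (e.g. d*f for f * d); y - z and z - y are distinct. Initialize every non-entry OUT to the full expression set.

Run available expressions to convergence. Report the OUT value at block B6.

Answer: {b*f}

Working:
Per-block solution:
  B0:   IN={}   OUT={}
  B1:   IN={}   OUT={}
  B2:   IN={}   OUT={}
  B3:   IN={}   OUT={a+c}
  B4:   IN={a+c}   OUT={a+c}
  B5:   IN={a+c}   OUT={}
  B6:   IN={}   OUT={b*f}
  B7:   IN={}   OUT={}
  B8:   IN={}   OUT={}

Merge at B6: IN[B6] = OUT[B5] = {}
Applying B6's transfer function to that IN value gives OUT[B6] (row B6 above).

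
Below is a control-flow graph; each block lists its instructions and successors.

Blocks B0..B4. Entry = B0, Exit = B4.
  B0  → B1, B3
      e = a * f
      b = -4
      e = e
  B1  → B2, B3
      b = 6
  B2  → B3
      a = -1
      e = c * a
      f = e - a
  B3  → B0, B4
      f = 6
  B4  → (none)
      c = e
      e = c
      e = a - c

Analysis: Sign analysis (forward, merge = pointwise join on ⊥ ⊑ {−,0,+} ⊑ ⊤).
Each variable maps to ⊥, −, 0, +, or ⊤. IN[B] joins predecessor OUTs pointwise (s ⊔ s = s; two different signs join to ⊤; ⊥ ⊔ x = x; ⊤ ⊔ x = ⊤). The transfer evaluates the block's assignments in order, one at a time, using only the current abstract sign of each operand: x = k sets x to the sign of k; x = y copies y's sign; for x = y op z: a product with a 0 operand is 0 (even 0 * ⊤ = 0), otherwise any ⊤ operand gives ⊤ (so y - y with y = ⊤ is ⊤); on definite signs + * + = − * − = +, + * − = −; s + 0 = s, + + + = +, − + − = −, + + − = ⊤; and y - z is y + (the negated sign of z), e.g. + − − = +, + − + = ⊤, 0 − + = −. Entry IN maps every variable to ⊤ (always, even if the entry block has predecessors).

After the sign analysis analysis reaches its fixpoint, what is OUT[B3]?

Answer: {a: ⊤, b: ⊤, c: ⊤, d: ⊤, e: ⊤, f: +}

Working:
Fixpoint table:
  B0: | IN=(all ⊤) | OUT={b:-; rest ⊤}
  B1: | IN={b:-; rest ⊤} | OUT={b:+; rest ⊤}
  B2: | IN={b:+; rest ⊤} | OUT={a:-, b:+; rest ⊤}
  B3: | IN=(all ⊤) | OUT={f:+; rest ⊤}
  B4: | IN={f:+; rest ⊤} | OUT={f:+; rest ⊤}

Merge at B3: IN[B3] = OUT[B0] ⊔ OUT[B1] ⊔ OUT[B2] = {a: ⊤, b: ⊤, c: ⊤, d: ⊤, e: ⊤, f: ⊤}
Applying B3's transfer function to that IN value gives OUT[B3] (row B3 above).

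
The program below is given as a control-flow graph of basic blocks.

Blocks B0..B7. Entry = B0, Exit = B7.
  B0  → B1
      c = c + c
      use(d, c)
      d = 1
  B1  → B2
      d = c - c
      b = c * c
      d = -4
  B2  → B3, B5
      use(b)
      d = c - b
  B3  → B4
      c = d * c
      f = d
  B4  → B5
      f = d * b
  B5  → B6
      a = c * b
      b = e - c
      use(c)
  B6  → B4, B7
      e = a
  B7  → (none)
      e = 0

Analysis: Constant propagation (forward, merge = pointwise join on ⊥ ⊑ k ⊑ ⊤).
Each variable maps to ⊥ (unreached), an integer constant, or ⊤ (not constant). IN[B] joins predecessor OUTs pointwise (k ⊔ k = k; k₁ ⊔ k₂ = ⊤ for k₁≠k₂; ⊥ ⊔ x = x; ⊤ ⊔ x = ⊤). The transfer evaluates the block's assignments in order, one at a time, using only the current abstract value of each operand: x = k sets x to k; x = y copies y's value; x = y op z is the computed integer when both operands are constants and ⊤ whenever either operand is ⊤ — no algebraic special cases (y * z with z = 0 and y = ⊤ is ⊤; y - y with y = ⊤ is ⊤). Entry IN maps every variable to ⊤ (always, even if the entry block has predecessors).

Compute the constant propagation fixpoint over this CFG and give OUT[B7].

Answer: {a: ⊤, b: ⊤, c: ⊤, d: ⊤, e: 0, f: ⊤}

Trace:
Per-block solution:
  B0:  IN=(all ⊤)  OUT={d:1; rest ⊤}
  B1:  IN={d:1; rest ⊤}  OUT={d:-4; rest ⊤}
  B2:  IN={d:-4; rest ⊤}  OUT=(all ⊤)
  B3:  IN=(all ⊤)  OUT=(all ⊤)
  B4:  IN=(all ⊤)  OUT=(all ⊤)
  B5:  IN=(all ⊤)  OUT=(all ⊤)
  B6:  IN=(all ⊤)  OUT=(all ⊤)
  B7:  IN=(all ⊤)  OUT={e:0; rest ⊤}

Merge at B7: IN[B7] = OUT[B6] = {a: ⊤, b: ⊤, c: ⊤, d: ⊤, e: ⊤, f: ⊤}
Applying B7's transfer function to that IN value gives OUT[B7] (row B7 above).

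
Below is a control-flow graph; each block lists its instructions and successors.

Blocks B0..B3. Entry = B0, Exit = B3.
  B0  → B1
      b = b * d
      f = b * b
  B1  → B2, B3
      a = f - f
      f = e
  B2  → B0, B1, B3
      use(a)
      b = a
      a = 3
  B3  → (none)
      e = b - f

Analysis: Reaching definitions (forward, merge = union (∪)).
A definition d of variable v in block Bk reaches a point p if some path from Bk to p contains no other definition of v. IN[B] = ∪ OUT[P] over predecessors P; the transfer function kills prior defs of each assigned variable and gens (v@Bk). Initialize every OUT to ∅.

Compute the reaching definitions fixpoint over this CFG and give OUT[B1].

Per-block solution:
  B0:   IN={a@B2, b@B2, f@B1}   OUT={a@B2, b@B0, f@B0}
  B1:   IN={a@B2, b@B0, b@B2, f@B0, f@B1}   OUT={a@B1, b@B0, b@B2, f@B1}
  B2:   IN={a@B1, b@B0, b@B2, f@B1}   OUT={a@B2, b@B2, f@B1}
  B3:   IN={a@B1, a@B2, b@B0, b@B2, f@B1}   OUT={a@B1, a@B2, b@B0, b@B2, e@B3, f@B1}

Merge at B1: IN[B1] = OUT[B0] ⊔ OUT[B2] = {a@B2, b@B0, b@B2, f@B0, f@B1}
Applying B1's transfer function to that IN value gives OUT[B1] (row B1 above).

Answer: {a@B1, b@B0, b@B2, f@B1}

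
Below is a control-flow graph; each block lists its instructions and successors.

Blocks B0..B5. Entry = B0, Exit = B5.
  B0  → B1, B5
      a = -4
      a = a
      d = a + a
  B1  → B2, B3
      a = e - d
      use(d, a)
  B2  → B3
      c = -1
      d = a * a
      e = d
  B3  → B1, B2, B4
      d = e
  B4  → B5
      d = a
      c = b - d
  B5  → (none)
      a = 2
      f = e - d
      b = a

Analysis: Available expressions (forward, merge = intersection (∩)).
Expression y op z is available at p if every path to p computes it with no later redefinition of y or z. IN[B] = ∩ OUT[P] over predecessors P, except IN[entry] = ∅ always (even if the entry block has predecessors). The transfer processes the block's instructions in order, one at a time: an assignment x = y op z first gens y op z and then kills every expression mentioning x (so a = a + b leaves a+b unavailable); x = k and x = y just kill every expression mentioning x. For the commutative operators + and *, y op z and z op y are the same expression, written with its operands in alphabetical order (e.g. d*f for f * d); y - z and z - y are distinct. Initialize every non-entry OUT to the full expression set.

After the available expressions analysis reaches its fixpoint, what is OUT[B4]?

Answer: {b-d}

Working:
Fixpoint table:
  B0: | IN={} | OUT={a+a}
  B1: | IN={} | OUT={e-d}
  B2: | IN={} | OUT={a*a}
  B3: | IN={} | OUT={}
  B4: | IN={} | OUT={b-d}
  B5: | IN={} | OUT={e-d}

Merge at B4: IN[B4] = OUT[B3] = {}
Applying B4's transfer function to that IN value gives OUT[B4] (row B4 above).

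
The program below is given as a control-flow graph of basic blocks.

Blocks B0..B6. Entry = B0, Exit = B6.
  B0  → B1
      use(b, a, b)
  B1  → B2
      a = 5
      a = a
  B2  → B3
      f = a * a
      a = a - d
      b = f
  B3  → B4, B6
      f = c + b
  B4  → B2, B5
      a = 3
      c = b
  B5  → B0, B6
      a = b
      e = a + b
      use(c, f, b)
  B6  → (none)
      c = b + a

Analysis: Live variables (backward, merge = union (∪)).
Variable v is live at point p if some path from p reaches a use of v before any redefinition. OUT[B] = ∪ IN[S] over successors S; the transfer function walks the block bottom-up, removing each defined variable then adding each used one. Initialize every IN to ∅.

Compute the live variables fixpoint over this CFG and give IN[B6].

Answer: {a, b}

Trace:
Converged values:
  B0: | IN={a, b, c, d} | OUT={c, d}
  B1: | IN={c, d} | OUT={a, c, d}
  B2: | IN={a, c, d} | OUT={a, b, c, d}
  B3: | IN={a, b, c, d} | OUT={a, b, d, f}
  B4: | IN={b, d, f} | OUT={a, b, c, d, f}
  B5: | IN={b, c, d, f} | OUT={a, b, c, d}
  B6: | IN={a, b} | OUT={}

B6 is the boundary node: OUT[B6] = {}
Applying B6's transfer function to that OUT value gives IN[B6] (row B6 above).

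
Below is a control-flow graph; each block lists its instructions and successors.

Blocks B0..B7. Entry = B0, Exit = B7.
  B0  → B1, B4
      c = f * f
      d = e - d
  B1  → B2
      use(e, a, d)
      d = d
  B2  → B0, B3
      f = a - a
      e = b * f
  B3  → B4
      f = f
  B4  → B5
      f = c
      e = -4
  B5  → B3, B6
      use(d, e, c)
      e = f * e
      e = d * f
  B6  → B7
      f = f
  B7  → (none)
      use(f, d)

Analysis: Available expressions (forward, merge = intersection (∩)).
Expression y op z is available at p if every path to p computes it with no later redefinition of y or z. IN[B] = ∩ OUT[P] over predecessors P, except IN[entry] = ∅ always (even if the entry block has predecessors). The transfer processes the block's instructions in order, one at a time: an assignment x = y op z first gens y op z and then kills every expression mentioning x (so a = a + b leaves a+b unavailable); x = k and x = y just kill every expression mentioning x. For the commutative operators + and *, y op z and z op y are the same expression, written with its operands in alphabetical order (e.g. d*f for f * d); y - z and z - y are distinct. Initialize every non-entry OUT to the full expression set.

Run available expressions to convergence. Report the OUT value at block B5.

Answer: {d*f}

Derivation:
Converged values:
  B0:  IN={}  OUT={f*f}
  B1:  IN={f*f}  OUT={f*f}
  B2:  IN={f*f}  OUT={a-a, b*f}
  B3:  IN={}  OUT={}
  B4:  IN={}  OUT={}
  B5:  IN={}  OUT={d*f}
  B6:  IN={d*f}  OUT={}
  B7:  IN={}  OUT={}

Merge at B5: IN[B5] = OUT[B4] = {}
Applying B5's transfer function to that IN value gives OUT[B5] (row B5 above).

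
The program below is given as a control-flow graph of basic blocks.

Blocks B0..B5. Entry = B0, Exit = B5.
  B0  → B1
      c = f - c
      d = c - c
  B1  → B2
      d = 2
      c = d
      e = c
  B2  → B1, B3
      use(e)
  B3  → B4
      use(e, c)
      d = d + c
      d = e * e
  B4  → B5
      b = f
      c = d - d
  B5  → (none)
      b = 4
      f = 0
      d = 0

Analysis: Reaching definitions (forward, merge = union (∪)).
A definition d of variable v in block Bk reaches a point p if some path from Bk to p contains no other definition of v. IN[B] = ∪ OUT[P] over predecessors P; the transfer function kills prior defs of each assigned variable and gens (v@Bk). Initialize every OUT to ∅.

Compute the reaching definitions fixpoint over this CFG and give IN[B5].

Per-block solution:
  B0: | IN={} | OUT={c@B0, d@B0}
  B1: | IN={c@B0, c@B1, d@B0, d@B1, e@B1} | OUT={c@B1, d@B1, e@B1}
  B2: | IN={c@B1, d@B1, e@B1} | OUT={c@B1, d@B1, e@B1}
  B3: | IN={c@B1, d@B1, e@B1} | OUT={c@B1, d@B3, e@B1}
  B4: | IN={c@B1, d@B3, e@B1} | OUT={b@B4, c@B4, d@B3, e@B1}
  B5: | IN={b@B4, c@B4, d@B3, e@B1} | OUT={b@B5, c@B4, d@B5, e@B1, f@B5}

Merge at B5: IN[B5] = OUT[B4] = {b@B4, c@B4, d@B3, e@B1}

Answer: {b@B4, c@B4, d@B3, e@B1}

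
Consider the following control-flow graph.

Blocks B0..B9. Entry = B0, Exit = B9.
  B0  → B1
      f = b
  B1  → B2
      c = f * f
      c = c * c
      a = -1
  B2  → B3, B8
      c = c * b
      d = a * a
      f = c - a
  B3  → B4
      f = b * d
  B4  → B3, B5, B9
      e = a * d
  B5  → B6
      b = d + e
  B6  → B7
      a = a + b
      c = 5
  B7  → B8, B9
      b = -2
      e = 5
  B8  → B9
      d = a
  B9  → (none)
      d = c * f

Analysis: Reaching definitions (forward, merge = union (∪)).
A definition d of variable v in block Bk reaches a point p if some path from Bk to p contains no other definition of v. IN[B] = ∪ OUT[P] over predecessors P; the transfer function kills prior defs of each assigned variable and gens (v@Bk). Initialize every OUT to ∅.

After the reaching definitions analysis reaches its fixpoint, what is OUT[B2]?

Answer: {a@B1, c@B2, d@B2, f@B2}

Trace:
Fixpoint table:
  B0:  IN={}  OUT={f@B0}
  B1:  IN={f@B0}  OUT={a@B1, c@B1, f@B0}
  B2:  IN={a@B1, c@B1, f@B0}  OUT={a@B1, c@B2, d@B2, f@B2}
  B3:  IN={a@B1, c@B2, d@B2, e@B4, f@B2, f@B3}  OUT={a@B1, c@B2, d@B2, e@B4, f@B3}
  B4:  IN={a@B1, c@B2, d@B2, e@B4, f@B3}  OUT={a@B1, c@B2, d@B2, e@B4, f@B3}
  B5:  IN={a@B1, c@B2, d@B2, e@B4, f@B3}  OUT={a@B1, b@B5, c@B2, d@B2, e@B4, f@B3}
  B6:  IN={a@B1, b@B5, c@B2, d@B2, e@B4, f@B3}  OUT={a@B6, b@B5, c@B6, d@B2, e@B4, f@B3}
  B7:  IN={a@B6, b@B5, c@B6, d@B2, e@B4, f@B3}  OUT={a@B6, b@B7, c@B6, d@B2, e@B7, f@B3}
  B8:  IN={a@B1, a@B6, b@B7, c@B2, c@B6, d@B2, e@B7, f@B2, f@B3}  OUT={a@B1, a@B6, b@B7, c@B2, c@B6, d@B8, e@B7, f@B2, f@B3}
  B9:  IN={a@B1, a@B6, b@B7, c@B2, c@B6, d@B2, d@B8, e@B4, e@B7, f@B2, f@B3}  OUT={a@B1, a@B6, b@B7, c@B2, c@B6, d@B9, e@B4, e@B7, f@B2, f@B3}

Merge at B2: IN[B2] = OUT[B1] = {a@B1, c@B1, f@B0}
Applying B2's transfer function to that IN value gives OUT[B2] (row B2 above).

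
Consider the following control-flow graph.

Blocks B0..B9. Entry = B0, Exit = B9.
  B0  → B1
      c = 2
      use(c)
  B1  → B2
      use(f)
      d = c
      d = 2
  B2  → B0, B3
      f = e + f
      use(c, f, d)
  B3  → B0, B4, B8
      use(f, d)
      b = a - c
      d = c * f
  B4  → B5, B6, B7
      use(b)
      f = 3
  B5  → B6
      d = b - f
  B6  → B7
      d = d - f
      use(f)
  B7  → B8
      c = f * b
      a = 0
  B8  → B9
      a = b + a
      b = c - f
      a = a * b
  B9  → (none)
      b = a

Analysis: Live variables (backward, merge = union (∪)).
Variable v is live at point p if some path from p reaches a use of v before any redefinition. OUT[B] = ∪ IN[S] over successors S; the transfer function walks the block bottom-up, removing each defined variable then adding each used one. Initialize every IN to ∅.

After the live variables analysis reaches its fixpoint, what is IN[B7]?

Fixpoint table:
  B0: | IN={a, e, f} | OUT={a, c, e, f}
  B1: | IN={a, c, e, f} | OUT={a, c, d, e, f}
  B2: | IN={a, c, d, e, f} | OUT={a, c, d, e, f}
  B3: | IN={a, c, d, e, f} | OUT={a, b, c, d, e, f}
  B4: | IN={b, d} | OUT={b, d, f}
  B5: | IN={b, f} | OUT={b, d, f}
  B6: | IN={b, d, f} | OUT={b, f}
  B7: | IN={b, f} | OUT={a, b, c, f}
  B8: | IN={a, b, c, f} | OUT={a}
  B9: | IN={a} | OUT={}

Merge at B7: OUT[B7] = IN[B8] = {a, b, c, f}
Applying B7's transfer function to that OUT value gives IN[B7] (row B7 above).

Answer: {b, f}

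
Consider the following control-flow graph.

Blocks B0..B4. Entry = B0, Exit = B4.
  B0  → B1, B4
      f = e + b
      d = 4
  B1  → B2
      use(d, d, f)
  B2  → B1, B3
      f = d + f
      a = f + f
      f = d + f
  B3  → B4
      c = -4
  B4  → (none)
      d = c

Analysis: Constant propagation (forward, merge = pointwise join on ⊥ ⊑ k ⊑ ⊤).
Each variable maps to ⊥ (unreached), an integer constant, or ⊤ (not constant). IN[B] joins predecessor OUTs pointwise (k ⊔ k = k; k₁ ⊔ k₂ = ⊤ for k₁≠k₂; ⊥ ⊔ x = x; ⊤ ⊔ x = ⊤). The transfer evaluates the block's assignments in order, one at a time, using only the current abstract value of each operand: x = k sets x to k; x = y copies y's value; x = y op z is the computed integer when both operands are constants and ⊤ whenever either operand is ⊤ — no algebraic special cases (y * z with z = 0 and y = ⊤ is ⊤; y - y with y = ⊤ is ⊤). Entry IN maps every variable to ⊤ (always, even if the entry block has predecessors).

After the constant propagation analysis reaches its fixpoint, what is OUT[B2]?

Answer: {a: ⊤, b: ⊤, c: ⊤, d: 4, e: ⊤, f: ⊤}

Derivation:
Converged values:
  B0:   IN=(all ⊤)   OUT={d:4; rest ⊤}
  B1:   IN={d:4; rest ⊤}   OUT={d:4; rest ⊤}
  B2:   IN={d:4; rest ⊤}   OUT={d:4; rest ⊤}
  B3:   IN={d:4; rest ⊤}   OUT={c:-4, d:4; rest ⊤}
  B4:   IN={d:4; rest ⊤}   OUT=(all ⊤)

Merge at B2: IN[B2] = OUT[B1] = {a: ⊤, b: ⊤, c: ⊤, d: 4, e: ⊤, f: ⊤}
Applying B2's transfer function to that IN value gives OUT[B2] (row B2 above).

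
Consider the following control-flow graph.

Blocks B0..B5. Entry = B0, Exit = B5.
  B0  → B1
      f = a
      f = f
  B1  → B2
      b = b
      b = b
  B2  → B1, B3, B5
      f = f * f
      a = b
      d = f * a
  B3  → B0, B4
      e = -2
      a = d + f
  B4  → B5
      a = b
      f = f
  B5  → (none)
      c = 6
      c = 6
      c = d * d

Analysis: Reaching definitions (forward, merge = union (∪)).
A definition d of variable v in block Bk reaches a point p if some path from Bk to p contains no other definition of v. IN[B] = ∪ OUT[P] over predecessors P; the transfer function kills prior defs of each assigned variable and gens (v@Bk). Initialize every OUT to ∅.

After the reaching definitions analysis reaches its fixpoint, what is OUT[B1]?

Answer: {a@B2, a@B3, b@B1, d@B2, e@B3, f@B0, f@B2}

Derivation:
Fixpoint table:
  B0:  IN={a@B3, b@B1, d@B2, e@B3, f@B2}  OUT={a@B3, b@B1, d@B2, e@B3, f@B0}
  B1:  IN={a@B2, a@B3, b@B1, d@B2, e@B3, f@B0, f@B2}  OUT={a@B2, a@B3, b@B1, d@B2, e@B3, f@B0, f@B2}
  B2:  IN={a@B2, a@B3, b@B1, d@B2, e@B3, f@B0, f@B2}  OUT={a@B2, b@B1, d@B2, e@B3, f@B2}
  B3:  IN={a@B2, b@B1, d@B2, e@B3, f@B2}  OUT={a@B3, b@B1, d@B2, e@B3, f@B2}
  B4:  IN={a@B3, b@B1, d@B2, e@B3, f@B2}  OUT={a@B4, b@B1, d@B2, e@B3, f@B4}
  B5:  IN={a@B2, a@B4, b@B1, d@B2, e@B3, f@B2, f@B4}  OUT={a@B2, a@B4, b@B1, c@B5, d@B2, e@B3, f@B2, f@B4}

Merge at B1: IN[B1] = OUT[B0] ⊔ OUT[B2] = {a@B2, a@B3, b@B1, d@B2, e@B3, f@B0, f@B2}
Applying B1's transfer function to that IN value gives OUT[B1] (row B1 above).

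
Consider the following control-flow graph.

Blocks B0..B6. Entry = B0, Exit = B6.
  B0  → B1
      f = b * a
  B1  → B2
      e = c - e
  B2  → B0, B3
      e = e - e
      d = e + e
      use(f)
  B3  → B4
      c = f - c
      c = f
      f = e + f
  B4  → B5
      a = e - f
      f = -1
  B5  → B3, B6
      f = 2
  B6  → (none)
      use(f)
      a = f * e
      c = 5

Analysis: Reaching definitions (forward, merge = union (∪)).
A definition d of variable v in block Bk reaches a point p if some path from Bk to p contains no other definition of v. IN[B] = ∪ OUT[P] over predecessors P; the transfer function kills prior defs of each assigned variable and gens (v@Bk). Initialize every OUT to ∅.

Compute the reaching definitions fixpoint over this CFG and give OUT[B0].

Answer: {d@B2, e@B2, f@B0}

Derivation:
Converged values:
  B0: | IN={d@B2, e@B2, f@B0} | OUT={d@B2, e@B2, f@B0}
  B1: | IN={d@B2, e@B2, f@B0} | OUT={d@B2, e@B1, f@B0}
  B2: | IN={d@B2, e@B1, f@B0} | OUT={d@B2, e@B2, f@B0}
  B3: | IN={a@B4, c@B3, d@B2, e@B2, f@B0, f@B5} | OUT={a@B4, c@B3, d@B2, e@B2, f@B3}
  B4: | IN={a@B4, c@B3, d@B2, e@B2, f@B3} | OUT={a@B4, c@B3, d@B2, e@B2, f@B4}
  B5: | IN={a@B4, c@B3, d@B2, e@B2, f@B4} | OUT={a@B4, c@B3, d@B2, e@B2, f@B5}
  B6: | IN={a@B4, c@B3, d@B2, e@B2, f@B5} | OUT={a@B6, c@B6, d@B2, e@B2, f@B5}

Merge at B0 (entry node, so the boundary value {} is joined with the incoming edge(s)): IN[B0] = {} ⊔ OUT[B2] = {d@B2, e@B2, f@B0}
Applying B0's transfer function to that IN value gives OUT[B0] (row B0 above).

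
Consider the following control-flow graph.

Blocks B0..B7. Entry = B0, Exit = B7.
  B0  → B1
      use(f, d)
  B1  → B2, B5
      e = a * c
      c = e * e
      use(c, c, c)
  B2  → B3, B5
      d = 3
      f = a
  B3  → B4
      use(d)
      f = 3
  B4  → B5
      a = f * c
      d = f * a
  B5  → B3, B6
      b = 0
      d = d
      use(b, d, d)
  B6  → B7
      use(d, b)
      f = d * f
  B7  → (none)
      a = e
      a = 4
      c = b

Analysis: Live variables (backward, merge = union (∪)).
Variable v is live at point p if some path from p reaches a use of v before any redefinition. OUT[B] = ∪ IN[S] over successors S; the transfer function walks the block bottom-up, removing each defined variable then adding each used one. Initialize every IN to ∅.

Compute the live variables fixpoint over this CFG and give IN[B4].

Answer: {c, e, f}

Working:
Per-block solution:
  B0:  IN={a, c, d, f}  OUT={a, c, d, f}
  B1:  IN={a, c, d, f}  OUT={a, c, d, e, f}
  B2:  IN={a, c, e}  OUT={c, d, e, f}
  B3:  IN={c, d, e}  OUT={c, e, f}
  B4:  IN={c, e, f}  OUT={c, d, e, f}
  B5:  IN={c, d, e, f}  OUT={b, c, d, e, f}
  B6:  IN={b, d, e, f}  OUT={b, e}
  B7:  IN={b, e}  OUT={}

Merge at B4: OUT[B4] = IN[B5] = {c, d, e, f}
Applying B4's transfer function to that OUT value gives IN[B4] (row B4 above).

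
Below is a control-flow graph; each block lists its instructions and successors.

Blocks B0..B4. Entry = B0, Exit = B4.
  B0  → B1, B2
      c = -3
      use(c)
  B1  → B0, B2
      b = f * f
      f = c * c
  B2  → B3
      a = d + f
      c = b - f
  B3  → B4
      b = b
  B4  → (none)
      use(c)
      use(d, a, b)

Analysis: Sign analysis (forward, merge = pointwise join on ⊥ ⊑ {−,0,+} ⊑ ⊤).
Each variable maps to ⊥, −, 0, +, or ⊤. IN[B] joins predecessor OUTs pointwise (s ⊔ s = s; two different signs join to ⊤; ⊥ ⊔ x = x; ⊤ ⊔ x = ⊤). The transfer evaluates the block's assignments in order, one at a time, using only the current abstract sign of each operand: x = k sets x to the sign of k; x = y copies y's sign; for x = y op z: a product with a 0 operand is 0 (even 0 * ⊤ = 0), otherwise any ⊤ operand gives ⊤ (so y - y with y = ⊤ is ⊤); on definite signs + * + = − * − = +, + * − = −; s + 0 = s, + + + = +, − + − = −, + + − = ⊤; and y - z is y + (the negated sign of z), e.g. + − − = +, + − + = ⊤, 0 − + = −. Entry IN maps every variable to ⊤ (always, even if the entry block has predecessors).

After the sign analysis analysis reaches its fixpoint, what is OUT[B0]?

Fixpoint table:
  B0:  IN=(all ⊤)  OUT={c:-; rest ⊤}
  B1:  IN={c:-; rest ⊤}  OUT={c:-, f:+; rest ⊤}
  B2:  IN={c:-; rest ⊤}  OUT=(all ⊤)
  B3:  IN=(all ⊤)  OUT=(all ⊤)
  B4:  IN=(all ⊤)  OUT=(all ⊤)

Merge at B0 (entry node, so the boundary value (all ⊤) is joined with the incoming edge(s)): IN[B0] = (all ⊤) ⊔ OUT[B1] = {a: ⊤, b: ⊤, c: ⊤, d: ⊤, e: ⊤, f: ⊤}
Applying B0's transfer function to that IN value gives OUT[B0] (row B0 above).

Answer: {a: ⊤, b: ⊤, c: -, d: ⊤, e: ⊤, f: ⊤}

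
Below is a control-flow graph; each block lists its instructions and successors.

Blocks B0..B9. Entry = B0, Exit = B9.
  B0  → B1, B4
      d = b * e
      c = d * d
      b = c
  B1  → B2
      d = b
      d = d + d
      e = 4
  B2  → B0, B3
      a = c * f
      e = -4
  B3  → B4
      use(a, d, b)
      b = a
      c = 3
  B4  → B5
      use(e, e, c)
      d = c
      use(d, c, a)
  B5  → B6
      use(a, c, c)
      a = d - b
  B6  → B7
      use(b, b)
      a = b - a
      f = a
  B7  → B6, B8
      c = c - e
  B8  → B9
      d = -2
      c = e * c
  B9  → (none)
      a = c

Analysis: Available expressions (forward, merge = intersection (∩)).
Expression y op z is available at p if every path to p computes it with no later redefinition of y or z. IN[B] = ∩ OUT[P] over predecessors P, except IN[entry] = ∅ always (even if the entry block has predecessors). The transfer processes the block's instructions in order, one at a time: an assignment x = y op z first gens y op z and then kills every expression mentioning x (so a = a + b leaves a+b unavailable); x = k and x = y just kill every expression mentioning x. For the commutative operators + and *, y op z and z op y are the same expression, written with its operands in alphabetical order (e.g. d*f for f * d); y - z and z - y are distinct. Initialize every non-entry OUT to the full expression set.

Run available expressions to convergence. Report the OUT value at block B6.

Answer: {d-b}

Derivation:
Fixpoint table:
  B0: | IN={} | OUT={d*d}
  B1: | IN={d*d} | OUT={}
  B2: | IN={} | OUT={c*f}
  B3: | IN={c*f} | OUT={}
  B4: | IN={} | OUT={}
  B5: | IN={} | OUT={d-b}
  B6: | IN={d-b} | OUT={d-b}
  B7: | IN={d-b} | OUT={d-b}
  B8: | IN={d-b} | OUT={}
  B9: | IN={} | OUT={}

Merge at B6: IN[B6] = OUT[B5] ∩ OUT[B7] = {d-b}
Applying B6's transfer function to that IN value gives OUT[B6] (row B6 above).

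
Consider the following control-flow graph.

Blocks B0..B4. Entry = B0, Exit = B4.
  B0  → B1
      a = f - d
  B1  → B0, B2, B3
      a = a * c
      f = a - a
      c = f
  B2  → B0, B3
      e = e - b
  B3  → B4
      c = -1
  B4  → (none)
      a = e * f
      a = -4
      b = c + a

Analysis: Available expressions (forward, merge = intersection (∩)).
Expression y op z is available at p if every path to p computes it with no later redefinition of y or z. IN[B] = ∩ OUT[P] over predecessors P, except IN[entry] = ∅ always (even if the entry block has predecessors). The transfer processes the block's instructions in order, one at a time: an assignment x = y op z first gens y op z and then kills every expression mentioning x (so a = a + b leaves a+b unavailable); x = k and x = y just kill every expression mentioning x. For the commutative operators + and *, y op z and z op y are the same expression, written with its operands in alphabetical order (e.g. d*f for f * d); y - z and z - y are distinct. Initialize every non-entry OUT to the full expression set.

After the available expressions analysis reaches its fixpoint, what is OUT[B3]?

Answer: {a-a}

Trace:
Fixpoint table:
  B0:   IN={}   OUT={f-d}
  B1:   IN={f-d}   OUT={a-a}
  B2:   IN={a-a}   OUT={a-a}
  B3:   IN={a-a}   OUT={a-a}
  B4:   IN={a-a}   OUT={a+c, e*f}

Merge at B3: IN[B3] = OUT[B1] ∩ OUT[B2] = {a-a}
Applying B3's transfer function to that IN value gives OUT[B3] (row B3 above).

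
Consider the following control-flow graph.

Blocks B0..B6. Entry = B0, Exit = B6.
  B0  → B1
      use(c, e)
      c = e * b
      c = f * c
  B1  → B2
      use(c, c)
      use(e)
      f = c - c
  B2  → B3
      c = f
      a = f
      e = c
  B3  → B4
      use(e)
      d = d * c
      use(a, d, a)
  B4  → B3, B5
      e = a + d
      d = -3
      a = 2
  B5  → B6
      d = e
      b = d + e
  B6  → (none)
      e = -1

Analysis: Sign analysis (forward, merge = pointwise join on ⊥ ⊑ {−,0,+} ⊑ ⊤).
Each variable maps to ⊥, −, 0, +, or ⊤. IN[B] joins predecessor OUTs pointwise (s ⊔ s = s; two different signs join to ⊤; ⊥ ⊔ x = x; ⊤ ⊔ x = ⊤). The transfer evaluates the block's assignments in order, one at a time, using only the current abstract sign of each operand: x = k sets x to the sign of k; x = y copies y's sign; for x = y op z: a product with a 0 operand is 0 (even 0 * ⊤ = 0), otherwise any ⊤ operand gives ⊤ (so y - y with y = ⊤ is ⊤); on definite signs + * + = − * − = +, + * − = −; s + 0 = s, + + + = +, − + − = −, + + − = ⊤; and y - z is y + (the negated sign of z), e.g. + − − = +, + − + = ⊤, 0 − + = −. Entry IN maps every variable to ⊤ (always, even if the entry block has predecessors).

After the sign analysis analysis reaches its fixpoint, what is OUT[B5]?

Answer: {a: +, b: ⊤, c: ⊤, d: ⊤, e: ⊤, f: ⊤}

Trace:
Fixpoint table:
  B0:  IN=(all ⊤)  OUT=(all ⊤)
  B1:  IN=(all ⊤)  OUT=(all ⊤)
  B2:  IN=(all ⊤)  OUT=(all ⊤)
  B3:  IN=(all ⊤)  OUT=(all ⊤)
  B4:  IN=(all ⊤)  OUT={a:+, d:-; rest ⊤}
  B5:  IN={a:+, d:-; rest ⊤}  OUT={a:+; rest ⊤}
  B6:  IN={a:+; rest ⊤}  OUT={a:+, e:-; rest ⊤}

Merge at B5: IN[B5] = OUT[B4] = {a: +, b: ⊤, c: ⊤, d: -, e: ⊤, f: ⊤}
Applying B5's transfer function to that IN value gives OUT[B5] (row B5 above).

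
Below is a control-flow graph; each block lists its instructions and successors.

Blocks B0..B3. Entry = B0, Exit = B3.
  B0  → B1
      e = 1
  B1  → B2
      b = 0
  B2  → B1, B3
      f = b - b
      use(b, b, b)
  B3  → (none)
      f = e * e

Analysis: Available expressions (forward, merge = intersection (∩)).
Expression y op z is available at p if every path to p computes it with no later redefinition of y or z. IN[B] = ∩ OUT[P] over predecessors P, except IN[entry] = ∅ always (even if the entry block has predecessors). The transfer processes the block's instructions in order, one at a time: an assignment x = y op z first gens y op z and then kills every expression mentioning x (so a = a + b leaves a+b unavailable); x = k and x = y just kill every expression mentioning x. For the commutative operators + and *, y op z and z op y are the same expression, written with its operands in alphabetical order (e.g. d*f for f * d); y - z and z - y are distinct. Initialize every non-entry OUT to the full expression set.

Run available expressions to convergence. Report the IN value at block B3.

Answer: {b-b}

Working:
Fixpoint table:
  B0:   IN={}   OUT={}
  B1:   IN={}   OUT={}
  B2:   IN={}   OUT={b-b}
  B3:   IN={b-b}   OUT={b-b, e*e}

Merge at B3: IN[B3] = OUT[B2] = {b-b}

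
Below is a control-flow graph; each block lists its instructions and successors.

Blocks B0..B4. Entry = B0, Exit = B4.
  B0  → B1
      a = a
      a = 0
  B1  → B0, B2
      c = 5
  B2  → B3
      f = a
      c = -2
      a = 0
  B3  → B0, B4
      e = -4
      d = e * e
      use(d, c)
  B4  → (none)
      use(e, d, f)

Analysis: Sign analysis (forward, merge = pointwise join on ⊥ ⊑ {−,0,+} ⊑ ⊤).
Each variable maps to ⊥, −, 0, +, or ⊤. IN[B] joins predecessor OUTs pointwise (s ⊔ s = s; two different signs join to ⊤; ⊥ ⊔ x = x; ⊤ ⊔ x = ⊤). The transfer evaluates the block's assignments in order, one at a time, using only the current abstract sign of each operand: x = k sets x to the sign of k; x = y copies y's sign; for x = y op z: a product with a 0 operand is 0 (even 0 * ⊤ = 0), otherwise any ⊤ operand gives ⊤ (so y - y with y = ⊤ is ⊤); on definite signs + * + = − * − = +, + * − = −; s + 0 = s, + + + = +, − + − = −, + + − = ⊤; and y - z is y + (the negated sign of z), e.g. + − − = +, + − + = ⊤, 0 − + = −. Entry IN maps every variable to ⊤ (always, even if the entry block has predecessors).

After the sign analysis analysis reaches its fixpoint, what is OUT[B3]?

Fixpoint table:
  B0:   IN=(all ⊤)   OUT={a:0; rest ⊤}
  B1:   IN={a:0; rest ⊤}   OUT={a:0, c:+; rest ⊤}
  B2:   IN={a:0, c:+; rest ⊤}   OUT={a:0, c:-, f:0; rest ⊤}
  B3:   IN={a:0, c:-, f:0; rest ⊤}   OUT={a:0, c:-, d:+, e:-, f:0; rest ⊤}
  B4:   IN={a:0, c:-, d:+, e:-, f:0; rest ⊤}   OUT={a:0, c:-, d:+, e:-, f:0; rest ⊤}

Merge at B3: IN[B3] = OUT[B2] = {a: 0, b: ⊤, c: -, d: ⊤, e: ⊤, f: 0}
Applying B3's transfer function to that IN value gives OUT[B3] (row B3 above).

Answer: {a: 0, b: ⊤, c: -, d: +, e: -, f: 0}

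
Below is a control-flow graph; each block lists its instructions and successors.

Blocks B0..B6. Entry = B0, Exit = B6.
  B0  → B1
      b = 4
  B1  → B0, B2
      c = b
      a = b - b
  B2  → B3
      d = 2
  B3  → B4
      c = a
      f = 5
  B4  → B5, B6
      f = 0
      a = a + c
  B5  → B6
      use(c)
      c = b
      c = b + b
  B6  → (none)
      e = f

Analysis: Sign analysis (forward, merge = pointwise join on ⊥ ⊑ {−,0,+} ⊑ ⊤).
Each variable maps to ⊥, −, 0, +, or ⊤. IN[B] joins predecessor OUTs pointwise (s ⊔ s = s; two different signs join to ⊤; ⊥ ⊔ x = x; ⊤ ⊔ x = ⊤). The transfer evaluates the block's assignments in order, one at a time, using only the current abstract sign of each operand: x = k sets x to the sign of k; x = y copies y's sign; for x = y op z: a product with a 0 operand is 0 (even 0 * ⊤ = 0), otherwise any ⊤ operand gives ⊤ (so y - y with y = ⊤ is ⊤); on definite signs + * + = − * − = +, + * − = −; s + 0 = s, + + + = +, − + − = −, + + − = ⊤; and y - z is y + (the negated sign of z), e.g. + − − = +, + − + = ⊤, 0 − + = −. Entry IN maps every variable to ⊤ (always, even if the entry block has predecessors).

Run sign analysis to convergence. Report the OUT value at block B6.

Converged values:
  B0:  IN=(all ⊤)  OUT={b:+; rest ⊤}
  B1:  IN={b:+; rest ⊤}  OUT={b:+, c:+; rest ⊤}
  B2:  IN={b:+, c:+; rest ⊤}  OUT={b:+, c:+, d:+; rest ⊤}
  B3:  IN={b:+, c:+, d:+; rest ⊤}  OUT={b:+, d:+, f:+; rest ⊤}
  B4:  IN={b:+, d:+, f:+; rest ⊤}  OUT={b:+, d:+, f:0; rest ⊤}
  B5:  IN={b:+, d:+, f:0; rest ⊤}  OUT={b:+, c:+, d:+, f:0; rest ⊤}
  B6:  IN={b:+, d:+, f:0; rest ⊤}  OUT={b:+, d:+, e:0, f:0; rest ⊤}

Merge at B6: IN[B6] = OUT[B4] ⊔ OUT[B5] = {a: ⊤, b: +, c: ⊤, d: +, e: ⊤, f: 0}
Applying B6's transfer function to that IN value gives OUT[B6] (row B6 above).

Answer: {a: ⊤, b: +, c: ⊤, d: +, e: 0, f: 0}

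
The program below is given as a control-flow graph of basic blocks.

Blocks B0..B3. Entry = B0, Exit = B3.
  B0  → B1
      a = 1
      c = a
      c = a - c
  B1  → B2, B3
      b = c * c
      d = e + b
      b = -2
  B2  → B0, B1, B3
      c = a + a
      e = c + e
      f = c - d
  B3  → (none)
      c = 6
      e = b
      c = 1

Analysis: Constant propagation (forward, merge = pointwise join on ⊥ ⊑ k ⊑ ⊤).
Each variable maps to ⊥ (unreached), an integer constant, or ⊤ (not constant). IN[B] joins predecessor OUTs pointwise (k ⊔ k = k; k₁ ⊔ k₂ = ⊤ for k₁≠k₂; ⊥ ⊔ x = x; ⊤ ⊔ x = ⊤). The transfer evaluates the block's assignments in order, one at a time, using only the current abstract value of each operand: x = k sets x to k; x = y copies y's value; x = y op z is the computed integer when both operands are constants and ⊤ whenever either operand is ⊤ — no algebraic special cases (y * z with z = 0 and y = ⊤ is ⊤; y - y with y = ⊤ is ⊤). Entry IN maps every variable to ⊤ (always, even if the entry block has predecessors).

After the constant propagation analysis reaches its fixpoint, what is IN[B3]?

Answer: {a: 1, b: -2, c: ⊤, d: ⊤, e: ⊤, f: ⊤}

Derivation:
Converged values:
  B0:   IN=(all ⊤)   OUT={a:1, c:0; rest ⊤}
  B1:   IN={a:1; rest ⊤}   OUT={a:1, b:-2; rest ⊤}
  B2:   IN={a:1, b:-2; rest ⊤}   OUT={a:1, b:-2, c:2; rest ⊤}
  B3:   IN={a:1, b:-2; rest ⊤}   OUT={a:1, b:-2, c:1, e:-2; rest ⊤}

Merge at B3: IN[B3] = OUT[B1] ⊔ OUT[B2] = {a: 1, b: -2, c: ⊤, d: ⊤, e: ⊤, f: ⊤}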